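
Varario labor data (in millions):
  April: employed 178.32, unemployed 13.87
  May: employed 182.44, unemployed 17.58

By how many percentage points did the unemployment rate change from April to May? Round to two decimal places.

The unemployment rate changed by +1.57 percentage points.

April: labor force = 178.32 + 13.87 = 192.19; u = 13.87/192.19 = 7.22%.
May: labor force = 182.44 + 17.58 = 200.02; u = 17.58/200.02 = 8.79%.
Change = 8.79% − 7.22% = +1.57 pp.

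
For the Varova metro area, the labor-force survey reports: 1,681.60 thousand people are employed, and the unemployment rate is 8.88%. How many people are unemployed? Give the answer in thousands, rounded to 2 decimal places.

Let U be the number unemployed. The labor force is E + U, and U/(E+U) = 0.0888.
So U = 0.0888 × 1,681.60 / (1 − 0.0888) = 149.3261 / 0.9112 ≈ 163.88 thousand.

About 163.88 thousand are unemployed.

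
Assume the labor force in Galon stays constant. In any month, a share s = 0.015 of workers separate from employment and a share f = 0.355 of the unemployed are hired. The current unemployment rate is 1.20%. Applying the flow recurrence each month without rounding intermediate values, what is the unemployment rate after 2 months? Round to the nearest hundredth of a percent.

With a fixed labor force, u_{t+1} = u_t + s·(1−u_t) − f·u_t = u_t·(1−s−f) + s.
Here 1−s−f = 0.630 and s = 0.015.
u_1 = 0.012000 × 0.630 + 0.015 = 0.022560.
u_2 = 0.022560 × 0.630 + 0.015 = 0.029213.

Unemployment rate after two months ≈ 2.92%.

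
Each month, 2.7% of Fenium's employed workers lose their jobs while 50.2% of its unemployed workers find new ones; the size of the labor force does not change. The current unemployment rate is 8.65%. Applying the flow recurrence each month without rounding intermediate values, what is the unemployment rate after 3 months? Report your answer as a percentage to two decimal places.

Unemployment rate after three months ≈ 5.47%.

With a fixed labor force, u_{t+1} = u_t + s·(1−u_t) − f·u_t = u_t·(1−s−f) + s.
Here 1−s−f = 0.471 and s = 0.027.
u_1 = 0.086500 × 0.471 + 0.027 = 0.067741.
u_2 = 0.067741 × 0.471 + 0.027 = 0.058906.
u_3 = 0.058906 × 0.471 + 0.027 = 0.054745.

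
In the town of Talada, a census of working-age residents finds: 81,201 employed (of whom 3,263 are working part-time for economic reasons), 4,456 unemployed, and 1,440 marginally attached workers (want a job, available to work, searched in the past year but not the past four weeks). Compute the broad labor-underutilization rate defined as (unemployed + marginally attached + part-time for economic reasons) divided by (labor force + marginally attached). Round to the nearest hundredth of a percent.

Broad underutilization rate ≈ 10.52%.

Labor force = 81,201 + 4,456 = 85,657.
Numerator = 4,456 + 1,440 + 3,263 = 9,159.
Denominator = 85,657 + 1,440 = 87,097.
Broad rate = 9,159 / 87,097 = 10.52%.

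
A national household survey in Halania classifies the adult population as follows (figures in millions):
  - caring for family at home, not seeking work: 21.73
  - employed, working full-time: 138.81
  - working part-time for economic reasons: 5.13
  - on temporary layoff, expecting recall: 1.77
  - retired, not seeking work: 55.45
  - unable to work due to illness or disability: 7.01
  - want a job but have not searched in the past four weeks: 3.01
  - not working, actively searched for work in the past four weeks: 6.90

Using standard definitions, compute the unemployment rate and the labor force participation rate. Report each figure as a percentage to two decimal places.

Unemployment rate ≈ 5.68%; labor force participation rate ≈ 63.64%.

Employed = 138.81 + 5.13 = 143.94 million (anyone who worked, including part-time for economic reasons, counts as employed).
Unemployed = 1.77 + 6.90 = 8.67 million (jobless and actively searching, or on temporary layoff).
Labor force = 143.94 + 8.67 = 152.61 million.
Not in labor force = 21.73 + 55.45 + 7.01 + 3.01 = 87.20 million (those not working and not actively searching are outside the labor force — including those who want a job but have given up searching).
Civilian working-age population = 152.61 + 87.20 = 239.81 million.
Unemployment rate = 8.67 / 152.61 = 5.68%.
Labor force participation rate = 152.61 / 239.81 = 63.64%.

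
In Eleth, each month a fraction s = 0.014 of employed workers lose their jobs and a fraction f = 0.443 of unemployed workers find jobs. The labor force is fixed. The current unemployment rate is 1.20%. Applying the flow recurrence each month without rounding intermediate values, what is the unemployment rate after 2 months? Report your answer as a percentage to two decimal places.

Unemployment rate after two months ≈ 2.51%.

With a fixed labor force, u_{t+1} = u_t + s·(1−u_t) − f·u_t = u_t·(1−s−f) + s.
Here 1−s−f = 0.543 and s = 0.014.
u_1 = 0.012000 × 0.543 + 0.014 = 0.020516.
u_2 = 0.020516 × 0.543 + 0.014 = 0.025140.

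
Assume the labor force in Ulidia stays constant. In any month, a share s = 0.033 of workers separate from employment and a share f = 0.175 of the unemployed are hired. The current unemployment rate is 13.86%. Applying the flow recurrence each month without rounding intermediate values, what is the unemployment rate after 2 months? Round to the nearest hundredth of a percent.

With a fixed labor force, u_{t+1} = u_t + s·(1−u_t) − f·u_t = u_t·(1−s−f) + s.
Here 1−s−f = 0.792 and s = 0.033.
u_1 = 0.138600 × 0.792 + 0.033 = 0.142771.
u_2 = 0.142771 × 0.792 + 0.033 = 0.146075.

Unemployment rate after two months ≈ 14.61%.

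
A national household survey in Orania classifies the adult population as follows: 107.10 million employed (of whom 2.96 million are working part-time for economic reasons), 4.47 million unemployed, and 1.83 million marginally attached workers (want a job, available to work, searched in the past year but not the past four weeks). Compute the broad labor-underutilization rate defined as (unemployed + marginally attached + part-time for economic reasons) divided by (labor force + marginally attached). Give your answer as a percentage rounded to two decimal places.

Broad underutilization rate ≈ 8.17%.

Labor force = 107.10 + 4.47 = 111.57 million.
Numerator = 4.47 + 1.83 + 2.96 = 9.26 million.
Denominator = 111.57 + 1.83 = 113.40 million.
Broad rate = 9.26 / 113.40 = 8.17%.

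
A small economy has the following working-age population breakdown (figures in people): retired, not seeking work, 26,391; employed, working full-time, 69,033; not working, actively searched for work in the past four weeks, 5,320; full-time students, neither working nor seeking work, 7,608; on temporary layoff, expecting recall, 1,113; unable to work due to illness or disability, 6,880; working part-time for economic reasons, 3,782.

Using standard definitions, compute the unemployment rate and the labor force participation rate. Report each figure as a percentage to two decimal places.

Unemployment rate ≈ 8.12%; labor force participation rate ≈ 65.97%.

Employed = 69,033 + 3,782 = 72,815 (anyone who worked, including part-time for economic reasons, counts as employed).
Unemployed = 5,320 + 1,113 = 6,433 (jobless and actively searching, or on temporary layoff).
Labor force = 72,815 + 6,433 = 79,248.
Not in labor force = 26,391 + 7,608 + 6,880 = 40,879 (those not working and not actively searching are outside the labor force).
Civilian working-age population = 79,248 + 40,879 = 120,127.
Unemployment rate = 6,433 / 79,248 = 8.12%.
Labor force participation rate = 79,248 / 120,127 = 65.97%.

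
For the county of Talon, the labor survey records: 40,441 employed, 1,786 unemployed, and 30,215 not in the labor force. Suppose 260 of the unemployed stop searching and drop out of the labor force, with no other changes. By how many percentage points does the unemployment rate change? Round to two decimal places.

Initially, labor force = 40,441 + 1,786 = 42,227, so u = 1,786/42,227 = 4.23%.
After the change, unemployed and labor force both fall by 260 → E = 40,441, U = 1,526, labor force = 41,967.
New unemployment rate = 1,526 / 41,967 = 3.64%.
Change = 3.64% − 4.23% = −0.59 percentage points.

The unemployment rate changes by −0.59 percentage points.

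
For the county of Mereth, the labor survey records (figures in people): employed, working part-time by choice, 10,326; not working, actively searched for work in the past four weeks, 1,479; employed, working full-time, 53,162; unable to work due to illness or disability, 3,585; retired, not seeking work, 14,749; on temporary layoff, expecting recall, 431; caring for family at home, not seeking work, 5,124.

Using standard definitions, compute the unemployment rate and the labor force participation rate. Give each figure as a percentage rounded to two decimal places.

Employed = 10,326 + 53,162 = 63,488.
Unemployed = 1,479 + 431 = 1,910 (jobless and actively searching, or on temporary layoff).
Labor force = 63,488 + 1,910 = 65,398.
Not in labor force = 3,585 + 14,749 + 5,124 = 23,458 (those not working and not actively searching are outside the labor force).
Civilian working-age population = 65,398 + 23,458 = 88,856.
Unemployment rate = 1,910 / 65,398 = 2.92%.
Labor force participation rate = 65,398 / 88,856 = 73.60%.

Unemployment rate ≈ 2.92%; labor force participation rate ≈ 73.60%.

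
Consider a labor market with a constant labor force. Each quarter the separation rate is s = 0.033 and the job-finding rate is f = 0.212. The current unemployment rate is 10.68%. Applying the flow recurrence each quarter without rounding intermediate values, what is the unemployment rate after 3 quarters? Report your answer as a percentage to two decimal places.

Unemployment rate after three quarters ≈ 12.27%.

With a fixed labor force, u_{t+1} = u_t + s·(1−u_t) − f·u_t = u_t·(1−s−f) + s.
Here 1−s−f = 0.755 and s = 0.033.
u_1 = 0.106800 × 0.755 + 0.033 = 0.113634.
u_2 = 0.113634 × 0.755 + 0.033 = 0.118794.
u_3 = 0.118794 × 0.755 + 0.033 = 0.122689.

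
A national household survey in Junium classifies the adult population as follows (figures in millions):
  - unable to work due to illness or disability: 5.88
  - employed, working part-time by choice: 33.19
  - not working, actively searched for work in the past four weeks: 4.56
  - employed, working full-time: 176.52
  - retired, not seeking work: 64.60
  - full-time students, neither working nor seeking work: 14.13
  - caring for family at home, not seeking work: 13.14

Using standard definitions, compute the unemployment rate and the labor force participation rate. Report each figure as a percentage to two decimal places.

Employed = 33.19 + 176.52 = 209.71 million.
Unemployed = 4.56 million.
Labor force = 209.71 + 4.56 = 214.27 million.
Not in labor force = 5.88 + 64.60 + 14.13 + 13.14 = 97.75 million (those not working and not actively searching are outside the labor force).
Civilian working-age population = 214.27 + 97.75 = 312.02 million.
Unemployment rate = 4.56 / 214.27 = 2.13%.
Labor force participation rate = 214.27 / 312.02 = 68.67%.

Unemployment rate ≈ 2.13%; labor force participation rate ≈ 68.67%.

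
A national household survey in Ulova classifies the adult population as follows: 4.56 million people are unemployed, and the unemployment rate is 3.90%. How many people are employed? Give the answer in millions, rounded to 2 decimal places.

About 112.36 million are employed.

Labor force = U / u = 4.56 / 0.0390 ≈ 116.92 million.
Employed = labor force − unemployed = 116.92 − 4.56 = 112.36 million.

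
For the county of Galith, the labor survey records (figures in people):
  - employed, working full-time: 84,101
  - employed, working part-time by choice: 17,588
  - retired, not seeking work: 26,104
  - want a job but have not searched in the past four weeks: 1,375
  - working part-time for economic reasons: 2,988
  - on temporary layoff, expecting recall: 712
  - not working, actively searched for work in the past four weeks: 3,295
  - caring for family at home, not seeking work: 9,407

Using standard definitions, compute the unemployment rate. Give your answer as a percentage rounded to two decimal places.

Unemployment rate ≈ 3.69%.

Employed = 84,101 + 17,588 + 2,988 = 104,677 (anyone who worked, including part-time for economic reasons, counts as employed).
Unemployed = 712 + 3,295 = 4,007 (jobless and actively searching, or on temporary layoff).
Labor force = 104,677 + 4,007 = 108,684.
Unemployment rate = 4,007 / 108,684 = 3.69%.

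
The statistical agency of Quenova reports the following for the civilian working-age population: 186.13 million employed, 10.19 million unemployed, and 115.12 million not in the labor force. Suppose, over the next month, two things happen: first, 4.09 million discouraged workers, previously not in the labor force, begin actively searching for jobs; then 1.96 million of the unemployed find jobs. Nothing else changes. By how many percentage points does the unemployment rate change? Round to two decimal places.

Initially, labor force = 186.13 + 10.19 = 196.32 million, so u = 10.19/196.32 = 5.19%.
After the first change, unemployed and labor force both rise by 4.09 → E = 186.13, U = 14.28, labor force = 200.41 million.
After the second change, unemployed falls and employed rises by 1.96; labor force unchanged → E = 188.09, U = 12.32, labor force = 200.41 million.
New unemployment rate = 12.32 / 200.41 = 6.15%.
Change = 6.15% − 5.19% = +0.96 percentage points.

The unemployment rate changes by +0.96 percentage points.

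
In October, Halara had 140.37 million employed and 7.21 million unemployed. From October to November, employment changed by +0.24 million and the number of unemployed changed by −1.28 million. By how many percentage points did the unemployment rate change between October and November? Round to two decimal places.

The unemployment rate changed by −0.84 percentage points.

October: labor force = 140.37 + 7.21 = 147.58; u = 7.21/147.58 = 4.89%.
November: labor force = 140.61 + 5.93 = 146.54; u = 5.93/146.54 = 4.05%.
Change = 4.05% − 4.89% = −0.84 pp.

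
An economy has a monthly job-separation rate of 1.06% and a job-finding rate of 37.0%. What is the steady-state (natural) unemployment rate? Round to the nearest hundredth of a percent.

Steady-state unemployment rate ≈ 2.79%.

At steady state the flows balance: s·E = f·U, so U/(E+U) = s/(s+f).
u* = 1.06 / (1.06 + 37.0) = 1.06 / 38.06 = 2.79%.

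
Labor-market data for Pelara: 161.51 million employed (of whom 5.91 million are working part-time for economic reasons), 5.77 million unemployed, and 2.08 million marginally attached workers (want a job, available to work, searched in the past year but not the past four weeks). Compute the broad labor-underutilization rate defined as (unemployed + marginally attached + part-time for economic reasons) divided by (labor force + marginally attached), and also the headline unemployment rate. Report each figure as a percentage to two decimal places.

Broad underutilization rate ≈ 8.12%; headline unemployment rate ≈ 3.45%.

Labor force = 161.51 + 5.77 = 167.28 million.
Numerator = 5.77 + 2.08 + 5.91 = 13.76 million.
Denominator = 167.28 + 2.08 = 169.36 million.
Broad rate = 13.76 / 169.36 = 8.12%.
Headline unemployment rate = 5.77 / 167.28 = 3.45%.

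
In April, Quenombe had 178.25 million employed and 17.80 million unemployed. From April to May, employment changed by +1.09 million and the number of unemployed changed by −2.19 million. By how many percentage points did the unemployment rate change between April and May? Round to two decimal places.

The unemployment rate changed by −1.07 percentage points.

April: labor force = 178.25 + 17.80 = 196.05; u = 17.80/196.05 = 9.08%.
May: labor force = 179.34 + 15.61 = 194.95; u = 15.61/194.95 = 8.01%.
Change = 8.01% − 9.08% = −1.07 pp.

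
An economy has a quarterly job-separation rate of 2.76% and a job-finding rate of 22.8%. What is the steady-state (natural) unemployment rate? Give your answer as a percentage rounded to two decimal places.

Steady-state unemployment rate ≈ 10.80%.

At steady state the flows balance: s·E = f·U, so U/(E+U) = s/(s+f).
u* = 2.76 / (2.76 + 22.8) = 2.76 / 25.56 = 10.80%.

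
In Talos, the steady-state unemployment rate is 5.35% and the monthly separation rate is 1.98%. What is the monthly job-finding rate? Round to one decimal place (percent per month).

From u* = s/(s+f): f = s·(1−u)/u.
f = 1.98 × (1 − 0.0535) / 0.0535 = 1.8741 / 0.0535 ≈ 35.0% per month.

Job-finding rate ≈ 35.0% per month.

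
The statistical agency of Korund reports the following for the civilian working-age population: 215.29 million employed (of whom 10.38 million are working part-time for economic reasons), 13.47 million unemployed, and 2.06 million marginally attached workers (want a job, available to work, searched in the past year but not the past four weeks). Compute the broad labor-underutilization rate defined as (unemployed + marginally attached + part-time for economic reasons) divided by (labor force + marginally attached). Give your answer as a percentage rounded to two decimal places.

Labor force = 215.29 + 13.47 = 228.76 million.
Numerator = 13.47 + 2.06 + 10.38 = 25.91 million.
Denominator = 228.76 + 2.06 = 230.82 million.
Broad rate = 25.91 / 230.82 = 11.23%.

Broad underutilization rate ≈ 11.23%.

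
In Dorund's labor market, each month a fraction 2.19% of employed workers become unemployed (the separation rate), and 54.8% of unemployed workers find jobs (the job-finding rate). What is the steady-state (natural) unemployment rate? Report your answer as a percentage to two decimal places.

Steady-state unemployment rate ≈ 3.84%.

At steady state the flows balance: s·E = f·U, so U/(E+U) = s/(s+f).
u* = 2.19 / (2.19 + 54.8) = 2.19 / 56.99 = 3.84%.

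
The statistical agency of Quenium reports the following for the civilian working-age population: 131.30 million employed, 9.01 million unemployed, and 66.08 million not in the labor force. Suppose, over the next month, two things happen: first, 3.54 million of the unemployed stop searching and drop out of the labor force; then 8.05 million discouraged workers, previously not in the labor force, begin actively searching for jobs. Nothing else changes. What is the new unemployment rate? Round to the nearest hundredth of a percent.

New unemployment rate ≈ 9.34%.

Initially, labor force = 131.30 + 9.01 = 140.31 million, so u = 9.01/140.31 = 6.42%.
After the first change, unemployed and labor force both fall by 3.54 → E = 131.30, U = 5.47, labor force = 136.77 million.
After the second change, unemployed and labor force both rise by 8.05 → E = 131.30, U = 13.52, labor force = 144.82 million.
New unemployment rate = 13.52 / 144.82 = 9.34%.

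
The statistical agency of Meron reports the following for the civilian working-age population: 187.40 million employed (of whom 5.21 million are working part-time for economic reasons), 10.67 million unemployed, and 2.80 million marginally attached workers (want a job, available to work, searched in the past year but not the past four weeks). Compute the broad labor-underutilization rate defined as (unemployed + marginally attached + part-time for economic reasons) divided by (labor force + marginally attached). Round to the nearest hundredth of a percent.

Broad underutilization rate ≈ 9.30%.

Labor force = 187.40 + 10.67 = 198.07 million.
Numerator = 10.67 + 2.80 + 5.21 = 18.68 million.
Denominator = 198.07 + 2.80 = 200.87 million.
Broad rate = 18.68 / 200.87 = 9.30%.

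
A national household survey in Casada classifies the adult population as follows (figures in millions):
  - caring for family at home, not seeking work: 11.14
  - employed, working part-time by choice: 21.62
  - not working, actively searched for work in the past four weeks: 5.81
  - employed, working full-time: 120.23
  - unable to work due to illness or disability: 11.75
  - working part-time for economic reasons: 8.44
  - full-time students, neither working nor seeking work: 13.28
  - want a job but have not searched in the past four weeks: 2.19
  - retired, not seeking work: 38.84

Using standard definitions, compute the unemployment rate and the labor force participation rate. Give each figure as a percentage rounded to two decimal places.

Employed = 21.62 + 120.23 + 8.44 = 150.29 million (anyone who worked, including part-time for economic reasons, counts as employed).
Unemployed = 5.81 million.
Labor force = 150.29 + 5.81 = 156.10 million.
Not in labor force = 11.14 + 11.75 + 13.28 + 2.19 + 38.84 = 77.20 million (those not working and not actively searching are outside the labor force — including those who want a job but have given up searching).
Civilian working-age population = 156.10 + 77.20 = 233.30 million.
Unemployment rate = 5.81 / 156.10 = 3.72%.
Labor force participation rate = 156.10 / 233.30 = 66.91%.

Unemployment rate ≈ 3.72%; labor force participation rate ≈ 66.91%.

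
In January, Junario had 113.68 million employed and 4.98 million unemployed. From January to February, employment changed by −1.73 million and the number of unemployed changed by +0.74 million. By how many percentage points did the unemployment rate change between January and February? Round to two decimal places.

January: labor force = 113.68 + 4.98 = 118.66; u = 4.98/118.66 = 4.20%.
February: labor force = 111.95 + 5.72 = 117.67; u = 5.72/117.67 = 4.86%.
Change = 4.86% − 4.20% = +0.66 pp.

The unemployment rate changed by +0.66 percentage points.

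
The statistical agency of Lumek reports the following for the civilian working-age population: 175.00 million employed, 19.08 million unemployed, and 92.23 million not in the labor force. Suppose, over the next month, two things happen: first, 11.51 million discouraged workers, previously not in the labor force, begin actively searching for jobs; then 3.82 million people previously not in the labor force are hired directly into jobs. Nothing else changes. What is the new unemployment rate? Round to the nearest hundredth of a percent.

Initially, labor force = 175.00 + 19.08 = 194.08 million, so u = 19.08/194.08 = 9.83%.
After the first change, unemployed and labor force both rise by 11.51 → E = 175.00, U = 30.59, labor force = 205.59 million.
After the second change, employed and labor force both rise by 3.82; unemployed unchanged → E = 178.82, U = 30.59, labor force = 209.41 million.
New unemployment rate = 30.59 / 209.41 = 14.61%.

New unemployment rate ≈ 14.61%.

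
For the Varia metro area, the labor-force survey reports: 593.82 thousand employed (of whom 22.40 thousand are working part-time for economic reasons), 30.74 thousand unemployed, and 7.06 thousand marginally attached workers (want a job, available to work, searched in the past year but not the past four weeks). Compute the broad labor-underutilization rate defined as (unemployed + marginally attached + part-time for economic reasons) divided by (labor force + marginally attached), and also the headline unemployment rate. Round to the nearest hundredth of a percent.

Broad underutilization rate ≈ 9.53%; headline unemployment rate ≈ 4.92%.

Labor force = 593.82 + 30.74 = 624.56 thousand.
Numerator = 30.74 + 7.06 + 22.40 = 60.20 thousand.
Denominator = 624.56 + 7.06 = 631.62 thousand.
Broad rate = 60.20 / 631.62 = 9.53%.
Headline unemployment rate = 30.74 / 624.56 = 4.92%.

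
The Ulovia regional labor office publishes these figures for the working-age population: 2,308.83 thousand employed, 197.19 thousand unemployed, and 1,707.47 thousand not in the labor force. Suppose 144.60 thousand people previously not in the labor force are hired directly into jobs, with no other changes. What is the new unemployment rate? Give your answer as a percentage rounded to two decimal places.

Initially, labor force = 2,308.83 + 197.19 = 2,506.02 thousand, so u = 197.19/2,506.02 = 7.87%.
After the change, employed and labor force both rise by 144.60; unemployed unchanged → E = 2,453.43, U = 197.19, labor force = 2,650.62 thousand.
New unemployment rate = 197.19 / 2,650.62 = 7.44%.

New unemployment rate ≈ 7.44%.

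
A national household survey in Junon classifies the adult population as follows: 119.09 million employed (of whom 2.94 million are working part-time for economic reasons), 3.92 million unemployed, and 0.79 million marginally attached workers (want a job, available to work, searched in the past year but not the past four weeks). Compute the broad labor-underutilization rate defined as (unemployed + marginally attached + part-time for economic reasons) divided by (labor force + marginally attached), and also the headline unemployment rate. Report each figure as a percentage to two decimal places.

Broad underutilization rate ≈ 6.18%; headline unemployment rate ≈ 3.19%.

Labor force = 119.09 + 3.92 = 123.01 million.
Numerator = 3.92 + 0.79 + 2.94 = 7.65 million.
Denominator = 123.01 + 0.79 = 123.80 million.
Broad rate = 7.65 / 123.80 = 6.18%.
Headline unemployment rate = 3.92 / 123.01 = 3.19%.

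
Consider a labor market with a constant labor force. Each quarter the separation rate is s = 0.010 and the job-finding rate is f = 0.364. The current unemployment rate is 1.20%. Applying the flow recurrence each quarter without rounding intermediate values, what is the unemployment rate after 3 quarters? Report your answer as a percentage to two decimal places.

Unemployment rate after three quarters ≈ 2.31%.

With a fixed labor force, u_{t+1} = u_t + s·(1−u_t) − f·u_t = u_t·(1−s−f) + s.
Here 1−s−f = 0.626 and s = 0.010.
u_1 = 0.012000 × 0.626 + 0.010 = 0.017512.
u_2 = 0.017512 × 0.626 + 0.010 = 0.020963.
u_3 = 0.020963 × 0.626 + 0.010 = 0.023123.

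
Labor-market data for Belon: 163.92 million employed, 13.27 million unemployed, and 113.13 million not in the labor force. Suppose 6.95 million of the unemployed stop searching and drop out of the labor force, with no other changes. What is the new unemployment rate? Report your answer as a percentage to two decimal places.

New unemployment rate ≈ 3.71%.

Initially, labor force = 163.92 + 13.27 = 177.19 million, so u = 13.27/177.19 = 7.49%.
After the change, unemployed and labor force both fall by 6.95 → E = 163.92, U = 6.32, labor force = 170.24 million.
New unemployment rate = 6.32 / 170.24 = 3.71%.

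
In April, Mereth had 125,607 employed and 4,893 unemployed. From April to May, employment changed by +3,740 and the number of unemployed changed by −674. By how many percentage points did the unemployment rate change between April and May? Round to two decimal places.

April: labor force = 125,607 + 4,893 = 130,500; u = 4,893/130,500 = 3.75%.
May: labor force = 129,347 + 4,219 = 133,566; u = 4,219/133,566 = 3.16%.
Change = 3.16% − 3.75% = −0.59 pp.

The unemployment rate changed by −0.59 percentage points.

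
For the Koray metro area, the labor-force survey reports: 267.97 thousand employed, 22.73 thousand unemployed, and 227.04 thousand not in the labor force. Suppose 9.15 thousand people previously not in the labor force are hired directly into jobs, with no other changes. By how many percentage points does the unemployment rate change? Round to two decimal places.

Initially, labor force = 267.97 + 22.73 = 290.70 thousand, so u = 22.73/290.70 = 7.82%.
After the change, employed and labor force both rise by 9.15; unemployed unchanged → E = 277.12, U = 22.73, labor force = 299.85 thousand.
New unemployment rate = 22.73 / 299.85 = 7.58%.
Change = 7.58% − 7.82% = −0.24 percentage points.

The unemployment rate changes by −0.24 percentage points.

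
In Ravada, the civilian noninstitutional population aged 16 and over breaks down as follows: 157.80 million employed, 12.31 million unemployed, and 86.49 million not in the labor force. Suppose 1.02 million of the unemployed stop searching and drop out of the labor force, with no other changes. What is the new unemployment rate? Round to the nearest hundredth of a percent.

New unemployment rate ≈ 6.68%.

Initially, labor force = 157.80 + 12.31 = 170.11 million, so u = 12.31/170.11 = 7.24%.
After the change, unemployed and labor force both fall by 1.02 → E = 157.80, U = 11.29, labor force = 169.09 million.
New unemployment rate = 11.29 / 169.09 = 6.68%.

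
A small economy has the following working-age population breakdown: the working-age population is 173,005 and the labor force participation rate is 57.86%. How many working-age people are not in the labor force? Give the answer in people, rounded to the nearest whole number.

Share not in the labor force = 1 − 0.5786 = 0.4214.
Not in labor force = 0.4214 × 173,005 ≈ 72,904.

About 72,904 are not in the labor force.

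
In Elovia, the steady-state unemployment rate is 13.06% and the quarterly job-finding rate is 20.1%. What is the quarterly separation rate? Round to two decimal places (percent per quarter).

Separation rate ≈ 3.02% per quarter.

From u* = s/(s+f): s = u·f/(1−u).
s = 0.1306 × 20.1 / (1 − 0.1306) = 2.6251 / 0.8694 ≈ 3.02% per quarter.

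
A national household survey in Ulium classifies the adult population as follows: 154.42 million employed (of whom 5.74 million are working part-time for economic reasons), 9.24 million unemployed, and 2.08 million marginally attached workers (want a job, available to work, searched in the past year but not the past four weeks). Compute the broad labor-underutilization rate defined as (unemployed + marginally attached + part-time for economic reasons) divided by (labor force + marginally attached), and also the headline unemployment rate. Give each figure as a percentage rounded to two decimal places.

Broad underutilization rate ≈ 10.29%; headline unemployment rate ≈ 5.65%.

Labor force = 154.42 + 9.24 = 163.66 million.
Numerator = 9.24 + 2.08 + 5.74 = 17.06 million.
Denominator = 163.66 + 2.08 = 165.74 million.
Broad rate = 17.06 / 165.74 = 10.29%.
Headline unemployment rate = 9.24 / 163.66 = 5.65%.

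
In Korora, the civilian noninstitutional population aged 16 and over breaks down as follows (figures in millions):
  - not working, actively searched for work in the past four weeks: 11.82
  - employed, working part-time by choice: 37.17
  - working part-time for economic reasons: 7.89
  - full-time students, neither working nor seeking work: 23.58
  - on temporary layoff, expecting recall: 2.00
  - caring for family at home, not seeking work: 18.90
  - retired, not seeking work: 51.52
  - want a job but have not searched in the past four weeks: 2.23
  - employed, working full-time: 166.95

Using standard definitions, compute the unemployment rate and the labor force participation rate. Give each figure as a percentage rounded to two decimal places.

Employed = 37.17 + 7.89 + 166.95 = 212.01 million (anyone who worked, including part-time for economic reasons, counts as employed).
Unemployed = 11.82 + 2.00 = 13.82 million (jobless and actively searching, or on temporary layoff).
Labor force = 212.01 + 13.82 = 225.83 million.
Not in labor force = 23.58 + 18.90 + 51.52 + 2.23 = 96.23 million (those not working and not actively searching are outside the labor force — including those who want a job but have given up searching).
Civilian working-age population = 225.83 + 96.23 = 322.06 million.
Unemployment rate = 13.82 / 225.83 = 6.12%.
Labor force participation rate = 225.83 / 322.06 = 70.12%.

Unemployment rate ≈ 6.12%; labor force participation rate ≈ 70.12%.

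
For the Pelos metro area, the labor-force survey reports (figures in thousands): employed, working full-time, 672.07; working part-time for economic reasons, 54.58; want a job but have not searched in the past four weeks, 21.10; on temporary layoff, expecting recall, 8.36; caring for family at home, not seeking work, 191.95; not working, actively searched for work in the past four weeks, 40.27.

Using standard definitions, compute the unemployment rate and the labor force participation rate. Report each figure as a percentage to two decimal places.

Unemployment rate ≈ 6.27%; labor force participation rate ≈ 78.44%.

Employed = 672.07 + 54.58 = 726.65 thousand (anyone who worked, including part-time for economic reasons, counts as employed).
Unemployed = 8.36 + 40.27 = 48.63 thousand (jobless and actively searching, or on temporary layoff).
Labor force = 726.65 + 48.63 = 775.28 thousand.
Not in labor force = 21.10 + 191.95 = 213.05 thousand (those not working and not actively searching are outside the labor force — including those who want a job but have given up searching).
Civilian working-age population = 775.28 + 213.05 = 988.33 thousand.
Unemployment rate = 48.63 / 775.28 = 6.27%.
Labor force participation rate = 775.28 / 988.33 = 78.44%.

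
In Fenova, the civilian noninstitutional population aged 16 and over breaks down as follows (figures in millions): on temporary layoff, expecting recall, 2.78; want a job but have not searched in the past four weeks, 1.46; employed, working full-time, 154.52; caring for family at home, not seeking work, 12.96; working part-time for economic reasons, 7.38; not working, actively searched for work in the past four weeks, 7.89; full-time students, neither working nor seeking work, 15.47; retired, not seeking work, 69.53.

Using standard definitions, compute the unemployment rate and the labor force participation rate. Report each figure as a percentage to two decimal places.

Employed = 154.52 + 7.38 = 161.90 million (anyone who worked, including part-time for economic reasons, counts as employed).
Unemployed = 2.78 + 7.89 = 10.67 million (jobless and actively searching, or on temporary layoff).
Labor force = 161.90 + 10.67 = 172.57 million.
Not in labor force = 1.46 + 12.96 + 15.47 + 69.53 = 99.42 million (those not working and not actively searching are outside the labor force — including those who want a job but have given up searching).
Civilian working-age population = 172.57 + 99.42 = 271.99 million.
Unemployment rate = 10.67 / 172.57 = 6.18%.
Labor force participation rate = 172.57 / 271.99 = 63.45%.

Unemployment rate ≈ 6.18%; labor force participation rate ≈ 63.45%.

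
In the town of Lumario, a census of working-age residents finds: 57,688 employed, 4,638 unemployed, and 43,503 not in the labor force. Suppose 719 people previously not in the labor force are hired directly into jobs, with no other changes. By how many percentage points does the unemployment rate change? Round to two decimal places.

Initially, labor force = 57,688 + 4,638 = 62,326, so u = 4,638/62,326 = 7.44%.
After the change, employed and labor force both rise by 719; unemployed unchanged → E = 58,407, U = 4,638, labor force = 63,045.
New unemployment rate = 4,638 / 63,045 = 7.36%.
Change = 7.36% − 7.44% = −0.08 percentage points.

The unemployment rate changes by −0.08 percentage points.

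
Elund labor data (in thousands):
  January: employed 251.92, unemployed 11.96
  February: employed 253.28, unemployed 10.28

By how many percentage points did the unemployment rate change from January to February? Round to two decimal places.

The unemployment rate changed by −0.63 percentage points.

January: labor force = 251.92 + 11.96 = 263.88; u = 11.96/263.88 = 4.53%.
February: labor force = 253.28 + 10.28 = 263.56; u = 10.28/263.56 = 3.90%.
Change = 3.90% − 4.53% = −0.63 pp.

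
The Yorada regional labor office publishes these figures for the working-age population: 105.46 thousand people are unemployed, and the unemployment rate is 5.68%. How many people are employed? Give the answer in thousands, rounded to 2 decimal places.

About 1,751.23 thousand are employed.

Labor force = U / u = 105.46 / 0.0568 ≈ 1,856.69 thousand.
Employed = labor force − unemployed = 1,856.69 − 105.46 = 1,751.23 thousand.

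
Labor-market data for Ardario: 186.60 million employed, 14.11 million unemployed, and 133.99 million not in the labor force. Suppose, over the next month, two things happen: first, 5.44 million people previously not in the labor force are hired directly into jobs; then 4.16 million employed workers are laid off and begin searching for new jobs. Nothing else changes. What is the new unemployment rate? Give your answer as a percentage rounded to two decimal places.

Initially, labor force = 186.60 + 14.11 = 200.71 million, so u = 14.11/200.71 = 7.03%.
After the first change, employed and labor force both rise by 5.44; unemployed unchanged → E = 192.04, U = 14.11, labor force = 206.15 million.
After the second change, employed falls and unemployed rises by 4.16; labor force unchanged → E = 187.88, U = 18.27, labor force = 206.15 million.
New unemployment rate = 18.27 / 206.15 = 8.86%.

New unemployment rate ≈ 8.86%.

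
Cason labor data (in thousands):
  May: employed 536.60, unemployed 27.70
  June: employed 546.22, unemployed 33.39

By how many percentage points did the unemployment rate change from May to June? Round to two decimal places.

May: labor force = 536.60 + 27.70 = 564.30; u = 27.70/564.30 = 4.91%.
June: labor force = 546.22 + 33.39 = 579.61; u = 33.39/579.61 = 5.76%.
Change = 5.76% − 4.91% = +0.85 pp.

The unemployment rate changed by +0.85 percentage points.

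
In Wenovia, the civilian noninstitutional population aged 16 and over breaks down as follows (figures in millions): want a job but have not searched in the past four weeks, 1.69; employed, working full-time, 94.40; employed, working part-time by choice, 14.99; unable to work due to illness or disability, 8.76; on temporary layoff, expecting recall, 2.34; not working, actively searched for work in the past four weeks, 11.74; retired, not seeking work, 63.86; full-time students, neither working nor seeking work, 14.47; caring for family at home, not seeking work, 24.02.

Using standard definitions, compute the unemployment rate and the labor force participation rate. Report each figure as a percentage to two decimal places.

Employed = 94.40 + 14.99 = 109.39 million.
Unemployed = 2.34 + 11.74 = 14.08 million (jobless and actively searching, or on temporary layoff).
Labor force = 109.39 + 14.08 = 123.47 million.
Not in labor force = 1.69 + 8.76 + 63.86 + 14.47 + 24.02 = 112.80 million (those not working and not actively searching are outside the labor force — including those who want a job but have given up searching).
Civilian working-age population = 123.47 + 112.80 = 236.27 million.
Unemployment rate = 14.08 / 123.47 = 11.40%.
Labor force participation rate = 123.47 / 236.27 = 52.26%.

Unemployment rate ≈ 11.40%; labor force participation rate ≈ 52.26%.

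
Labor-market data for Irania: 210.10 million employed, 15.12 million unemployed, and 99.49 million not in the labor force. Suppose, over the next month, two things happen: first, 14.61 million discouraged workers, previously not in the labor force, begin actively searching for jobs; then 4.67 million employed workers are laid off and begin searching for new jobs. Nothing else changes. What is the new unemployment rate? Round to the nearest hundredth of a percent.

New unemployment rate ≈ 14.34%.

Initially, labor force = 210.10 + 15.12 = 225.22 million, so u = 15.12/225.22 = 6.71%.
After the first change, unemployed and labor force both rise by 14.61 → E = 210.10, U = 29.73, labor force = 239.83 million.
After the second change, employed falls and unemployed rises by 4.67; labor force unchanged → E = 205.43, U = 34.40, labor force = 239.83 million.
New unemployment rate = 34.40 / 239.83 = 14.34%.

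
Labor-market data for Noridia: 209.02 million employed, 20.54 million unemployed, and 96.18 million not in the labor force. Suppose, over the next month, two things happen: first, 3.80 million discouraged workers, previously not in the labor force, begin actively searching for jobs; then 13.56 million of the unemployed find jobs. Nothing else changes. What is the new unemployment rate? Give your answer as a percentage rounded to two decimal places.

New unemployment rate ≈ 4.62%.

Initially, labor force = 209.02 + 20.54 = 229.56 million, so u = 20.54/229.56 = 8.95%.
After the first change, unemployed and labor force both rise by 3.80 → E = 209.02, U = 24.34, labor force = 233.36 million.
After the second change, unemployed falls and employed rises by 13.56; labor force unchanged → E = 222.58, U = 10.78, labor force = 233.36 million.
New unemployment rate = 10.78 / 233.36 = 4.62%.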